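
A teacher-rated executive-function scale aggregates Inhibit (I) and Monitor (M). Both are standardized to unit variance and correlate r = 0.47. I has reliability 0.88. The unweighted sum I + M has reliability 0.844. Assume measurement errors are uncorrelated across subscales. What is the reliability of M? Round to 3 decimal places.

0.661

Var(I+M) = 2 + 2·0.47 = 2.940.
True-score variance = ρ_I + ρ_M + 2·0.47, so 0.844 = (0.88 + ρ_M + 0.94) / 2.940.
ρ_M = 0.844·2.940 − 0.88 − 0.94 = 0.661.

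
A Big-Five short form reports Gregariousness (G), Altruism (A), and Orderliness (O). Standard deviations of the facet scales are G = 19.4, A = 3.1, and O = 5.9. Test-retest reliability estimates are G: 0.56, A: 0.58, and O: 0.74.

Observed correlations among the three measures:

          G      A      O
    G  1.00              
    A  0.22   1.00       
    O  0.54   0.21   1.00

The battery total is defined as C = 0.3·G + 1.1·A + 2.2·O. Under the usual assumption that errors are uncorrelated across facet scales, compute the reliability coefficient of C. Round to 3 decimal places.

Var(C) = 0.3²·19.4² + 1.1²·3.1² + 2.2²·5.9² + 2·[0.33·19.4·3.1·0.22 + 0.66·19.4·5.9·0.54 + 2.42·3.1·5.9·0.21] = 213.981 + 108.909 = 322.89.
Under uncorrelated errors the observed covariances equal the true-score covariances, so only the own-variance terms attenuate.
True-score variance = [0.3²·19.4²·0.56 + 1.1²·3.1²·0.58 + 2.2²·5.9²·0.74] + 108.909 = 150.388 + 108.909 = 259.298.
Reliability = 259.298 / 322.89 = 0.803.

0.803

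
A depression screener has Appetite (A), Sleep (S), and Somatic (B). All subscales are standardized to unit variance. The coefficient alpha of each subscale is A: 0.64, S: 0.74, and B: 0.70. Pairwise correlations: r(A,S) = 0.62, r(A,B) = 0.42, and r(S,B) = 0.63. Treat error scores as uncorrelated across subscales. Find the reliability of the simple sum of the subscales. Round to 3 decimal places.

0.855

Var(A+S+B) = 3 + 2·[0.62 + 0.42 + 0.63] = 3 + 3.34 = 6.34.
With uncorrelated errors the cross-covariances are all true-score covariance, so they carry over unchanged; only the diagonal terms shrink to ρᵢσᵢ².
True-score variance = [0.64 + 0.74 + 0.70] + 3.34 = 2.08 + 3.34 = 5.42.
Reliability = 5.42 / 6.34 = 0.855.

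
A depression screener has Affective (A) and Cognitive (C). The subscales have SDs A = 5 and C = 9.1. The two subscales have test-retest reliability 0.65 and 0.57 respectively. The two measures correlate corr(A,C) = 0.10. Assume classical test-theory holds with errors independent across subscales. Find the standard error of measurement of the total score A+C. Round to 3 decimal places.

Var(total) = 107.81 + 9.1 = 116.91.
True-score variance = 63.4517 + 9.1 = 72.5517, so reliability = 0.6206.
Error variance = 116.91 − 72.5517 = 44.3583; SEM = √44.3583 = 6.660.

6.660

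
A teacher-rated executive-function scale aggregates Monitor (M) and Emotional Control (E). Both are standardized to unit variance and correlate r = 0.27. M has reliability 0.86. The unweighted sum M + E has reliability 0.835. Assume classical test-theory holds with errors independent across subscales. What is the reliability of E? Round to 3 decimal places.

0.721

Var(M+E) = 2 + 2·0.27 = 2.540.
True-score variance = ρ_M + ρ_E + 2·0.27, so 0.835 = (0.86 + ρ_E + 0.54) / 2.540.
ρ_E = 0.835·2.540 − 0.86 − 0.54 = 0.721.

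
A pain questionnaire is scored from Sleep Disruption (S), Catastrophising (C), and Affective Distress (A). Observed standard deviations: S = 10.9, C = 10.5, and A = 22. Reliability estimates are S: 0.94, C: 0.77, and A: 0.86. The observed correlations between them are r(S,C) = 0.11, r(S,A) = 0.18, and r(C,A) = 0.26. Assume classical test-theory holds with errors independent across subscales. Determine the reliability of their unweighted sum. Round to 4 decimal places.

Var(S+C+A) = 10.9² + 10.5² + 22² + 2·[10.9·10.5·0.11 + 10.9·22·0.18 + 10.5·22·0.26] = 713.06 + 231.627 = 944.687.
With uncorrelated errors the cross-covariances are all true-score covariance, so they carry over unchanged; only the diagonal terms shrink to ρᵢσᵢ².
True-score variance = [10.9²·0.94 + 10.5²·0.77 + 22²·0.86] + 231.627 = 612.814 + 231.627 = 844.441.
Reliability = 844.441 / 944.687 = 0.8939.

0.8939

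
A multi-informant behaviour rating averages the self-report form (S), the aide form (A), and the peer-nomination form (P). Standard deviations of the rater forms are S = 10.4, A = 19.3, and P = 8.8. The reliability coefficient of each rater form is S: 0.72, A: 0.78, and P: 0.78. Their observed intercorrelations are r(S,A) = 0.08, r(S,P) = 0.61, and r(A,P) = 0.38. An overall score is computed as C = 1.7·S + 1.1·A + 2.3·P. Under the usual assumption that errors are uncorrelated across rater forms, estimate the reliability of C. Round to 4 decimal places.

0.8613

Var(C) = 1.7²·10.4² + 1.1²·19.3² + 2.3²·8.8² + 2·[1.87·10.4·19.3·0.08 + 3.91·10.4·8.8·0.61 + 2.53·19.3·8.8·0.38] = 1172.95 + 823.192 = 1996.15.
Under uncorrelated errors the observed covariances equal the true-score covariances, so only the own-variance terms attenuate.
True-score variance = [1.7²·10.4²·0.72 + 1.1²·19.3²·0.78 + 2.3²·8.8²·0.78] + 823.192 = 896.148 + 823.192 = 1719.34.
Reliability = 1719.34 / 1996.15 = 0.8613.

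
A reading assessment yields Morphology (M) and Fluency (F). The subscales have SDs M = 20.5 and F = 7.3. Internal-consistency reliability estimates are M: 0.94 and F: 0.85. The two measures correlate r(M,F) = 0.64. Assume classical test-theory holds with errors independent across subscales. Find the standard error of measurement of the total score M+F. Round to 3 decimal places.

5.763

Var(total) = 473.54 + 191.552 = 665.092.
True-score variance = 440.331 + 191.552 = 631.883, so reliability = 0.9501.
Error variance = 665.092 − 631.883 = 33.2085; SEM = √33.2085 = 5.763.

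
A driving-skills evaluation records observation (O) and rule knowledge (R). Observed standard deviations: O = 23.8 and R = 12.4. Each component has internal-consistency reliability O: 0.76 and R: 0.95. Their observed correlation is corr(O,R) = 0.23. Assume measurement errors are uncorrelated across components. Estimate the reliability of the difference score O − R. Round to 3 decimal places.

Var(O−R) = 23.8² + 12.4² − 2·23.8·12.4·0.23 = 720.2 − 135.755 = 584.445.
Because errors are independent across components, Cov(Tᵢ,Tⱼ) = Cov(Xᵢ,Xⱼ); the off-diagonal part of the true-score variance is the same as above.
True-score variance = [23.8²·0.76 + 12.4²·0.95] − 135.755 = 576.566 − 135.755 = 440.811.
Reliability = 440.811 / 584.445 = 0.754.

0.754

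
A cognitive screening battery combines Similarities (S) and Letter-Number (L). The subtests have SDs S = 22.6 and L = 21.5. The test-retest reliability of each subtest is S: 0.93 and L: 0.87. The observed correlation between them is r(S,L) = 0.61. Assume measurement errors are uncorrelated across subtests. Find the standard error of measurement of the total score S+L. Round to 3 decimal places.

Var(total) = 973.01 + 592.798 = 1565.81.
True-score variance = 877.164 + 592.798 = 1469.96, so reliability = 0.9388.
Error variance = 1565.81 − 1469.96 = 95.8457; SEM = √95.8457 = 9.790.

9.790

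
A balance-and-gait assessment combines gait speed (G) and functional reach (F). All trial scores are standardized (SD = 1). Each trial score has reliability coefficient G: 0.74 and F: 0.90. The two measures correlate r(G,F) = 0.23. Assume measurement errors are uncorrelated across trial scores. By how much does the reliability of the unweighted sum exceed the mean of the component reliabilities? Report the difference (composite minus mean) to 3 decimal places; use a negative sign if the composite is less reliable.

Var(sum) = 2 + 0.46 = 2.46; true-score variance = 1.64 + 0.46 = 2.1; composite reliability = 0.8537.
Mean component reliability = 0.8200.
Difference = 0.8537 − 0.8200 = 0.034.

0.034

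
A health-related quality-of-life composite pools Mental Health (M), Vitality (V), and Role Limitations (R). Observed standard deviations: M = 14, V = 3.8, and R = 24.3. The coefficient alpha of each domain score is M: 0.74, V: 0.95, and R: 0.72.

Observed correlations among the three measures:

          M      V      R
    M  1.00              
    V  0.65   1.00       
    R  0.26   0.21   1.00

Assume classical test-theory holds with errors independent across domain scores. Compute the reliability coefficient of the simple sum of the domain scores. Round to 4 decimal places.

0.8001

Var(M+V+R) = 14² + 3.8² + 24.3² + 2·[14·3.8·0.65 + 14·24.3·0.26 + 3.8·24.3·0.21] = 800.93 + 284.847 = 1085.78.
With uncorrelated errors the cross-covariances are all true-score covariance, so they carry over unchanged; only the diagonal terms shrink to ρᵢσᵢ².
True-score variance = [14²·0.74 + 3.8²·0.95 + 24.3²·0.72] + 284.847 = 583.911 + 284.847 = 868.758.
Reliability = 868.758 / 1085.78 = 0.8001.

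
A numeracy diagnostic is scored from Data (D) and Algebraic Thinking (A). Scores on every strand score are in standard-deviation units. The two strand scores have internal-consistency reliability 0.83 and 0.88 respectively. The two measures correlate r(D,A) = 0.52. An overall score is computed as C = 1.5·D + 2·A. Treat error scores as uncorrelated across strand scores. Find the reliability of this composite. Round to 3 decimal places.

Var(C) = 1.5² + 2² + 2·[3·0.52] = 6.25 + 3.12 = 9.37.
Under uncorrelated errors the observed covariances equal the true-score covariances, so only the own-variance terms attenuate.
True-score variance = [1.5²·0.83 + 2²·0.88] + 3.12 = 5.3875 + 3.12 = 8.5075.
Reliability = 8.5075 / 9.37 = 0.908.

0.908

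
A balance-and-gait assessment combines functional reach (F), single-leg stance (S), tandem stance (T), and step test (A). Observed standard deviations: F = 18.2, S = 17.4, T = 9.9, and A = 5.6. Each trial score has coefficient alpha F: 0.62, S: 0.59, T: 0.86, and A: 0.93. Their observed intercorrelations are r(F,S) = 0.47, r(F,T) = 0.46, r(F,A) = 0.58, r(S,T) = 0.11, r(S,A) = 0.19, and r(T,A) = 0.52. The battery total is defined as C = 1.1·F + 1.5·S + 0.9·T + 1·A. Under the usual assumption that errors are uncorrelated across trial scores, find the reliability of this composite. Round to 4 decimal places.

0.7918

Var(C) = 1.1²·18.2² + 1.5²·17.4² + 0.9²·9.9² + 5.6² + 2·[1.65·18.2·17.4·0.47 + 0.99·18.2·9.9·0.46 + 1.1·18.2·5.6·0.58 + 1.35·17.4·9.9·0.11 + 1.5·17.4·5.6·0.19 + 0.9·9.9·5.6·0.52] = 1192.76 + 943.922 = 2136.68.
With uncorrelated errors the cross-covariances are all true-score covariance, so they carry over unchanged; only the diagonal terms shrink to ρᵢσᵢ².
True-score variance = [1.1²·18.2²·0.62 + 1.5²·17.4²·0.59 + 0.9²·9.9²·0.86 + 5.6²·0.93] + 943.922 = 747.849 + 943.922 = 1691.77.
Reliability = 1691.77 / 2136.68 = 0.7918.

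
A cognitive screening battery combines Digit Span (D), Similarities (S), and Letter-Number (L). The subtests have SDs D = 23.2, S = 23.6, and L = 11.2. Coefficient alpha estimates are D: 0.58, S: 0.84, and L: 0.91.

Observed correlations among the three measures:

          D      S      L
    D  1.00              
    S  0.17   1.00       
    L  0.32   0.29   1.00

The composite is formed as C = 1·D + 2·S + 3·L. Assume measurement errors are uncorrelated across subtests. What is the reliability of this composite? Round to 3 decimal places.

Var(C) = 23.2² + 2²·23.6² + 3²·11.2² + 2·[2·23.2·23.6·0.17 + 3·23.2·11.2·0.32 + 6·23.6·11.2·0.29] = 3895.04 + 1791.04 = 5686.08.
Under uncorrelated errors the observed covariances equal the true-score covariances, so only the own-variance terms attenuate.
True-score variance = [23.2²·0.58 + 2²·23.6²·0.84 + 3²·11.2²·0.91] + 1791.04 = 3210.92 + 1791.04 = 5001.96.
Reliability = 5001.96 / 5686.08 = 0.880.

0.880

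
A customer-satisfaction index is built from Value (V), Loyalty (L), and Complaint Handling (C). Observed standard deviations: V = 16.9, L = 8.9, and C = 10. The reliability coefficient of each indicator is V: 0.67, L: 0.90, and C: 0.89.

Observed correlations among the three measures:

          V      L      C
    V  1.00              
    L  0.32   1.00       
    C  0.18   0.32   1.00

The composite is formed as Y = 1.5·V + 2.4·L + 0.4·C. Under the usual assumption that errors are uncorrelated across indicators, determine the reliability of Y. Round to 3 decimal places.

Var(Y) = 1.5²·16.9² + 2.4²·8.9² + 0.4²·10² + 2·[3.6·16.9·8.9·0.32 + 0.6·16.9·10·0.18 + 0.96·8.9·10·0.32] = 1114.87 + 437.73 = 1552.6.
With uncorrelated errors the cross-covariances are all true-score covariance, so they carry over unchanged; only the diagonal terms shrink to ρᵢσᵢ².
True-score variance = [1.5²·16.9²·0.67 + 2.4²·8.9²·0.90 + 0.4²·10²·0.89] + 437.73 = 855.422 + 437.73 = 1293.15.
Reliability = 1293.15 / 1552.6 = 0.833.

0.833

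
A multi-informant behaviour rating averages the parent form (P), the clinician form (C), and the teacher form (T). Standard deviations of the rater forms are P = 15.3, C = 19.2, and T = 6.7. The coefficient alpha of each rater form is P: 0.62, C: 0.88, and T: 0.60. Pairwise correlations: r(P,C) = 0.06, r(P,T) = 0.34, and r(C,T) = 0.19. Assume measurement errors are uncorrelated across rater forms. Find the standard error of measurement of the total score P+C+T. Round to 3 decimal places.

12.294

Var(total) = 647.62 + 153.841 = 801.461.
True-score variance = 496.473 + 153.841 = 650.314, so reliability = 0.8114.
Error variance = 801.461 − 650.314 = 151.147; SEM = √151.147 = 12.294.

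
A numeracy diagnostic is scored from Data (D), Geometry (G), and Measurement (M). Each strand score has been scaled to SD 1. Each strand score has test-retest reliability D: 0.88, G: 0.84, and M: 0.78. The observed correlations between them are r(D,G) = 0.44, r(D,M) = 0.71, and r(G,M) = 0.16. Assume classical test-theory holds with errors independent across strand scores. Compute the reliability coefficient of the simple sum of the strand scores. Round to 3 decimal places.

Var(D+G+M) = 3 + 2·[0.44 + 0.71 + 0.16] = 3 + 2.62 = 5.62.
Under uncorrelated errors the observed covariances equal the true-score covariances, so only the own-variance terms attenuate.
True-score variance = [0.88 + 0.84 + 0.78] + 2.62 = 2.5 + 2.62 = 5.12.
Reliability = 5.12 / 5.62 = 0.911.

0.911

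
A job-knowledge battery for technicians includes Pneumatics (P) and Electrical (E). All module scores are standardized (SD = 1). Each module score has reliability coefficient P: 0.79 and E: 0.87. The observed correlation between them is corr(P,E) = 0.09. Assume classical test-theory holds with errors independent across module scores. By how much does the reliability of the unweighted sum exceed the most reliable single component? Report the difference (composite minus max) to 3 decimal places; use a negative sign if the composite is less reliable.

-0.026

Var(sum) = 2 + 0.18 = 2.18; true-score variance = 1.66 + 0.18 = 1.84; composite reliability = 0.8440.
Max component reliability = 0.8700.
Difference = 0.8440 − 0.8700 = -0.026.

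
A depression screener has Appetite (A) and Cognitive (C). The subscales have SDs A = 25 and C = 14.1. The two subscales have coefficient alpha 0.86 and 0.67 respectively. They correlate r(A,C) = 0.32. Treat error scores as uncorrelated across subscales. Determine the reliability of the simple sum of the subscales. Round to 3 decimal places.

0.854

Var(A+C) = 25² + 14.1² + 2·[25·14.1·0.32] = 823.81 + 225.6 = 1049.41.
Because errors are independent across components, Cov(Tᵢ,Tⱼ) = Cov(Xᵢ,Xⱼ); the off-diagonal part of the true-score variance is the same as above.
True-score variance = [25²·0.86 + 14.1²·0.67] + 225.6 = 670.703 + 225.6 = 896.303.
Reliability = 896.303 / 1049.41 = 0.854.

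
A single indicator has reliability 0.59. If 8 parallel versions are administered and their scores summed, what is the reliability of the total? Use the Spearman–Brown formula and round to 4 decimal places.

ρ_k = kρ / (1 + (k−1)ρ) = 8·0.59 / (1 + 7·0.59) = 4.720 / 5.130 = 0.9201.

0.9201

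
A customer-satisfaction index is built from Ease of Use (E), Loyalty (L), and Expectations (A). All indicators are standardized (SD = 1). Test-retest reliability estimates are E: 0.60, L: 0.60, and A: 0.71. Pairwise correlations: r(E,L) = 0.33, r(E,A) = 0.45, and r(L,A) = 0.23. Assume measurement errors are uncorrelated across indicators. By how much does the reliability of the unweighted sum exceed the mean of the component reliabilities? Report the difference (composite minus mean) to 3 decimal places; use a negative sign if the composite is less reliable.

0.146

Var(sum) = 3 + 2.02 = 5.02; true-score variance = 1.91 + 2.02 = 3.93; composite reliability = 0.7829.
Mean component reliability = 0.6367.
Difference = 0.7829 − 0.6367 = 0.146.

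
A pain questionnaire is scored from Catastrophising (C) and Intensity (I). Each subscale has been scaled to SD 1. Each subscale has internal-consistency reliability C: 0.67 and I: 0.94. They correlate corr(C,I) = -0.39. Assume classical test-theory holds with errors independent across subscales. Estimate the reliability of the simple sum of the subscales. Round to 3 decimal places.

0.680

Var(C+I) = 2 + 2·[(-0.39)] = 2 − 0.78 = 1.22.
Under uncorrelated errors the observed covariances equal the true-score covariances, so only the own-variance terms attenuate.
True-score variance = [0.67 + 0.94] − 0.78 = 1.61 − 0.78 = 0.83.
Reliability = 0.83 / 1.22 = 0.680.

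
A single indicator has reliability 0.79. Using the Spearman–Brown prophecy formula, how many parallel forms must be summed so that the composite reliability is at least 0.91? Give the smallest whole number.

3

k ≥ ρ*(1−ρ₁)/(ρ₁(1−ρ*)) = 0.91·0.21 / (0.79·0.09) = 2.688.
Smallest integer k = 3.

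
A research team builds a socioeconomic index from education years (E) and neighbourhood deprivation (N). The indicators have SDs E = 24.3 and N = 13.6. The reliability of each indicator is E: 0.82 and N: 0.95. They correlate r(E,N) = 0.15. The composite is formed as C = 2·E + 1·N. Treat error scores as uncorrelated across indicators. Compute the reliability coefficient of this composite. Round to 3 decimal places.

Var(C) = 2²·24.3² + 13.6² + 2·[2·24.3·13.6·0.15] = 2546.92 + 198.288 = 2745.21.
Under uncorrelated errors the observed covariances equal the true-score covariances, so only the own-variance terms attenuate.
True-score variance = [2²·24.3²·0.82 + 13.6²·0.95] + 198.288 = 2112.52 + 198.288 = 2310.81.
Reliability = 2310.81 / 2745.21 = 0.842.

0.842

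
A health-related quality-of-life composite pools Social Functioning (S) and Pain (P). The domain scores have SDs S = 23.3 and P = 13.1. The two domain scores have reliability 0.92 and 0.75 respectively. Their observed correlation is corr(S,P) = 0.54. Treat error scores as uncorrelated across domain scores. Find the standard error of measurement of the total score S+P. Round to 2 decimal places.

Var(total) = 714.5 + 329.648 = 1044.15.
True-score variance = 628.166 + 329.648 = 957.815, so reliability = 0.9173.
Error variance = 1044.15 − 957.815 = 86.3337; SEM = √86.3337 = 9.29.

9.29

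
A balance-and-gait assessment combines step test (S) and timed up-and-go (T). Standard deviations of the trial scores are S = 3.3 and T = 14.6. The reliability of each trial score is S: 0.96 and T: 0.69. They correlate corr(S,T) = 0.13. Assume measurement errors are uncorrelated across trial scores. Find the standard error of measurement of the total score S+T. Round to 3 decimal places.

8.156

Var(total) = 224.05 + 12.5268 = 236.577.
True-score variance = 157.535 + 12.5268 = 170.062, so reliability = 0.7188.
Error variance = 236.577 − 170.062 = 66.5152; SEM = √66.5152 = 8.156.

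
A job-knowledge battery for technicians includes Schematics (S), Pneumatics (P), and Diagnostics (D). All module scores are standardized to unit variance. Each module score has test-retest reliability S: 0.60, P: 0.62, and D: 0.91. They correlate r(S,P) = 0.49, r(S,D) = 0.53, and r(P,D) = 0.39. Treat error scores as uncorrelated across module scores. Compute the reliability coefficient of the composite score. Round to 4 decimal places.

Var(S+P+D) = 3 + 2·[0.49 + 0.53 + 0.39] = 3 + 2.82 = 5.82.
Because errors are independent across components, Cov(Tᵢ,Tⱼ) = Cov(Xᵢ,Xⱼ); the off-diagonal part of the true-score variance is the same as above.
True-score variance = [0.60 + 0.62 + 0.91] + 2.82 = 2.13 + 2.82 = 4.95.
Reliability = 4.95 / 5.82 = 0.8505.

0.8505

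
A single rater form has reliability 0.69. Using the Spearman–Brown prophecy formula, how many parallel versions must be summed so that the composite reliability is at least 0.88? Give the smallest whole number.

4

k ≥ ρ*(1−ρ₁)/(ρ₁(1−ρ*)) = 0.88·0.31 / (0.69·0.12) = 3.295.
Smallest integer k = 4.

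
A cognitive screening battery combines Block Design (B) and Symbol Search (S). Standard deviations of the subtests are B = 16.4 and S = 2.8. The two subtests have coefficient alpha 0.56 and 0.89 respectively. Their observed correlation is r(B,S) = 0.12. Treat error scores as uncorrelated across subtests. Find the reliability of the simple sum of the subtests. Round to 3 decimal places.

0.586

Var(B+S) = 16.4² + 2.8² + 2·[16.4·2.8·0.12] = 276.8 + 11.0208 = 287.821.
Because errors are independent across components, Cov(Tᵢ,Tⱼ) = Cov(Xᵢ,Xⱼ); the off-diagonal part of the true-score variance is the same as above.
True-score variance = [16.4²·0.56 + 2.8²·0.89] + 11.0208 = 157.595 + 11.0208 = 168.616.
Reliability = 168.616 / 287.821 = 0.586.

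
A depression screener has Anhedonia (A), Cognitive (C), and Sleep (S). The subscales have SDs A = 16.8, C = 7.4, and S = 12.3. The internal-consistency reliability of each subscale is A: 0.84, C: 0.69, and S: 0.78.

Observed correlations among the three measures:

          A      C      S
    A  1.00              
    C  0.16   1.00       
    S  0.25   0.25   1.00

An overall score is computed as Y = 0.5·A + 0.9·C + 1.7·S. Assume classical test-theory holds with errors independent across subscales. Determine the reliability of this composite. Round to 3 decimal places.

Var(Y) = 0.5²·16.8² + 0.9²·7.4² + 1.7²·12.3² + 2·[0.45·16.8·7.4·0.16 + 0.85·16.8·12.3·0.25 + 1.53·7.4·12.3·0.25] = 552.144 + 175.354 = 727.498.
Under uncorrelated errors the observed covariances equal the true-score covariances, so only the own-variance terms attenuate.
True-score variance = [0.5²·16.8²·0.84 + 0.9²·7.4²·0.69 + 1.7²·12.3²·0.78] + 175.354 = 430.914 + 175.354 = 606.268.
Reliability = 606.268 / 727.498 = 0.833.

0.833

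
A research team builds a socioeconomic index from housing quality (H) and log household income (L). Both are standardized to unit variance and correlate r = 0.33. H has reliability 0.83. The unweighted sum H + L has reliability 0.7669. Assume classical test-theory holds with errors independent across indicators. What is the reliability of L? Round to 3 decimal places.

0.550

Var(H+L) = 2 + 2·0.33 = 2.660.
True-score variance = ρ_H + ρ_L + 2·0.33, so 0.7669 = (0.83 + ρ_L + 0.66) / 2.660.
ρ_L = 0.7669·2.660 − 0.83 − 0.66 = 0.550.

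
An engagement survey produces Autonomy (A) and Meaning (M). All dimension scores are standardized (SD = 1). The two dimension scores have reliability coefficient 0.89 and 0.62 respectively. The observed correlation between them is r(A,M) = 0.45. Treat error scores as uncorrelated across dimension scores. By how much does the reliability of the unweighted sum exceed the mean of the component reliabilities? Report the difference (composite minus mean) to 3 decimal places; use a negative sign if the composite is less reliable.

Var(sum) = 2 + 0.9 = 2.9; true-score variance = 1.51 + 0.9 = 2.41; composite reliability = 0.8310.
Mean component reliability = 0.7550.
Difference = 0.8310 − 0.7550 = 0.076.

0.076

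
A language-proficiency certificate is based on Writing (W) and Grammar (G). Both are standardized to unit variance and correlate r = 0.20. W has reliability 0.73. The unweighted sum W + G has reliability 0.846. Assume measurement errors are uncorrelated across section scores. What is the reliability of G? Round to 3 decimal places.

0.900

Var(W+G) = 2 + 2·0.20 = 2.400.
True-score variance = ρ_W + ρ_G + 2·0.20, so 0.846 = (0.73 + ρ_G + 0.40) / 2.400.
ρ_G = 0.846·2.400 − 0.73 − 0.40 = 0.900.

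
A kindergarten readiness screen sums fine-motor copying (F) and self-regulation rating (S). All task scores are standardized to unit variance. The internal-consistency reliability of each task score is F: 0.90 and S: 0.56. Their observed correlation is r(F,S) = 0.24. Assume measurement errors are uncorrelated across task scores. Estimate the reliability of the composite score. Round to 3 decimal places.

Var(F+S) = 2 + 2·[0.24] = 2 + 0.48 = 2.48.
Under uncorrelated errors the observed covariances equal the true-score covariances, so only the own-variance terms attenuate.
True-score variance = [0.90 + 0.56] + 0.48 = 1.46 + 0.48 = 1.94.
Reliability = 1.94 / 2.48 = 0.782.

0.782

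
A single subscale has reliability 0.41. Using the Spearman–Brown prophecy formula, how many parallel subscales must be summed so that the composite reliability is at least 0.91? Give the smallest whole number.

15

k ≥ ρ*(1−ρ₁)/(ρ₁(1−ρ*)) = 0.91·0.59 / (0.41·0.09) = 14.550.
Smallest integer k = 15.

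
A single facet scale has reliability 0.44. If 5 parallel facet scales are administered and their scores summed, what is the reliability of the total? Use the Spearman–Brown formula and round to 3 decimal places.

0.797

ρ_k = kρ / (1 + (k−1)ρ) = 5·0.44 / (1 + 4·0.44) = 2.200 / 2.760 = 0.797.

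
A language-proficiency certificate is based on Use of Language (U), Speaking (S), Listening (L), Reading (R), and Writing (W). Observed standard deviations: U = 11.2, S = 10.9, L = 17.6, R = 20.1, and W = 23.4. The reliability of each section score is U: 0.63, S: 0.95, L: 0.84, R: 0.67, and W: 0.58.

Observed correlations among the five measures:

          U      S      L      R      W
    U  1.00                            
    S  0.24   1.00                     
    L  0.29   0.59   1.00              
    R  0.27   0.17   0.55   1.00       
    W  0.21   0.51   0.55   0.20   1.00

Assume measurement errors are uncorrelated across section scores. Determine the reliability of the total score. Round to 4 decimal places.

Var(U+S+L+R+W) = 11.2² + 10.9² + 17.6² + 20.1² + 23.4² + 2·[11.2·10.9·0.24 + 11.2·17.6·0.29 + 11.2·20.1·0.27 + 11.2·23.4·0.21 + 10.9·17.6·0.59 + 10.9·20.1·0.17 + 10.9·23.4·0.51 + 17.6·20.1·0.55 + 17.6·23.4·0.55 + 20.1·23.4·0.20] = 1505.58 + 1995.89 = 3501.47.
Because errors are independent across components, Cov(Tᵢ,Tⱼ) = Cov(Xᵢ,Xⱼ); the off-diagonal part of the true-score variance is the same as above.
True-score variance = [11.2²·0.63 + 10.9²·0.95 + 17.6²·0.84 + 20.1²·0.67 + 23.4²·0.58] + 1995.89 = 1040.37 + 1995.89 = 3036.25.
Reliability = 3036.25 / 3501.47 = 0.8671.

0.8671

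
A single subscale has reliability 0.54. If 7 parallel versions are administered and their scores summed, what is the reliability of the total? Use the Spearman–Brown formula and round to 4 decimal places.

0.8915

ρ_k = kρ / (1 + (k−1)ρ) = 7·0.54 / (1 + 6·0.54) = 3.780 / 4.240 = 0.8915.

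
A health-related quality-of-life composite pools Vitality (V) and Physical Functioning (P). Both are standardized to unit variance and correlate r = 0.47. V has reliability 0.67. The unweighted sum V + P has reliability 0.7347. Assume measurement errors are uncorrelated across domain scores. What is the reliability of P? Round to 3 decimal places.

0.550

Var(V+P) = 2 + 2·0.47 = 2.940.
True-score variance = ρ_V + ρ_P + 2·0.47, so 0.7347 = (0.67 + ρ_P + 0.94) / 2.940.
ρ_P = 0.7347·2.940 − 0.67 − 0.94 = 0.550.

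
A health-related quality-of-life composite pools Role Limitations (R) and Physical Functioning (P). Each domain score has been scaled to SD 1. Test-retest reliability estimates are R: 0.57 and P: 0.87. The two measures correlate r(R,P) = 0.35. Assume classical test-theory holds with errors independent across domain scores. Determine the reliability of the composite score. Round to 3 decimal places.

Var(R+P) = 2 + 2·[0.35] = 2 + 0.7 = 2.7.
Under uncorrelated errors the observed covariances equal the true-score covariances, so only the own-variance terms attenuate.
True-score variance = [0.57 + 0.87] + 0.7 = 1.44 + 0.7 = 2.14.
Reliability = 2.14 / 2.7 = 0.793.

0.793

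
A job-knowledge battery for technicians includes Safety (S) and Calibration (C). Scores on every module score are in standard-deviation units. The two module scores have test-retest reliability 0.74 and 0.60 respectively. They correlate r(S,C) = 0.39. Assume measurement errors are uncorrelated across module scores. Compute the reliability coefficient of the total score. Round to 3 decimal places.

0.763

Var(S+C) = 2 + 2·[0.39] = 2 + 0.78 = 2.78.
With uncorrelated errors the cross-covariances are all true-score covariance, so they carry over unchanged; only the diagonal terms shrink to ρᵢσᵢ².
True-score variance = [0.74 + 0.60] + 0.78 = 1.34 + 0.78 = 2.12.
Reliability = 2.12 / 2.78 = 0.763.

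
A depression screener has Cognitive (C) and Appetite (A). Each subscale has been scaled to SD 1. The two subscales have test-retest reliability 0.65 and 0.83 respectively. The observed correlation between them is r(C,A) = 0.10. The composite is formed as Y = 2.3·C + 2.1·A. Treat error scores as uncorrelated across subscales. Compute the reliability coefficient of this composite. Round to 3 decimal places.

0.756

Var(Y) = 2.3² + 2.1² + 2·[4.83·0.10] = 9.7 + 0.966 = 10.666.
Because errors are independent across components, Cov(Tᵢ,Tⱼ) = Cov(Xᵢ,Xⱼ); the off-diagonal part of the true-score variance is the same as above.
True-score variance = [2.3²·0.65 + 2.1²·0.83] + 0.966 = 7.0988 + 0.966 = 8.0648.
Reliability = 8.0648 / 10.666 = 0.756.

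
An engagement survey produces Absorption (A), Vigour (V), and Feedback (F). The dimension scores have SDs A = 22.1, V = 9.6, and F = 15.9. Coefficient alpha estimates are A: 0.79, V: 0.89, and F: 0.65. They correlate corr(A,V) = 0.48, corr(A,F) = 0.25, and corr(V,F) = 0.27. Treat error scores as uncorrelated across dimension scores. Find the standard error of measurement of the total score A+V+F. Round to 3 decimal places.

14.184

Var(total) = 833.38 + 461.794 = 1295.17.
True-score variance = 632.193 + 461.794 = 1093.99, so reliability = 0.8447.
Error variance = 1295.17 − 1093.99 = 201.187; SEM = √201.187 = 14.184.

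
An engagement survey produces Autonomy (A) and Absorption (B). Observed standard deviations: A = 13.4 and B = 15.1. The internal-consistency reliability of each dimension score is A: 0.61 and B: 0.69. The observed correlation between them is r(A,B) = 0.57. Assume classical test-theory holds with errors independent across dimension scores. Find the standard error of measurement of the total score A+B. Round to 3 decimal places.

Var(total) = 407.57 + 230.668 = 638.238.
True-score variance = 266.858 + 230.668 = 497.526, so reliability = 0.7795.
Error variance = 638.238 − 497.526 = 140.711; SEM = √140.711 = 11.862.

11.862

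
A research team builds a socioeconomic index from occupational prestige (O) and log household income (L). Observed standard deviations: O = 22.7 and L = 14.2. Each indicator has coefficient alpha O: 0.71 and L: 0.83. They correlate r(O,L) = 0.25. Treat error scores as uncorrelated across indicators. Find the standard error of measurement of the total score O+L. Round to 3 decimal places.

Var(total) = 716.93 + 161.17 = 878.1.
True-score variance = 533.217 + 161.17 = 694.387, so reliability = 0.7908.
Error variance = 878.1 − 694.387 = 183.713; SEM = √183.713 = 13.554.

13.554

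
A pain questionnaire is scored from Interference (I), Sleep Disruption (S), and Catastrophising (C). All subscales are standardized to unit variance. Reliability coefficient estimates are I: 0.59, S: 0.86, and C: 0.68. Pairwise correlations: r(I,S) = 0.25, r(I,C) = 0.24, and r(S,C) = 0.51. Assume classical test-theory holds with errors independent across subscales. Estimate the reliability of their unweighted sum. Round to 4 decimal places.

Var(I+S+C) = 3 + 2·[0.25 + 0.24 + 0.51] = 3 + 2 = 5.
Because errors are independent across components, Cov(Tᵢ,Tⱼ) = Cov(Xᵢ,Xⱼ); the off-diagonal part of the true-score variance is the same as above.
True-score variance = [0.59 + 0.86 + 0.68] + 2 = 2.13 + 2 = 4.13.
Reliability = 4.13 / 5 = 0.8260.

0.8260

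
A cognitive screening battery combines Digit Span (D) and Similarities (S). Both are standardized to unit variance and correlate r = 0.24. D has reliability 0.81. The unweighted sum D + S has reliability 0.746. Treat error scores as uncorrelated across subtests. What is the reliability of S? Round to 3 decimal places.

Var(D+S) = 2 + 2·0.24 = 2.480.
True-score variance = ρ_D + ρ_S + 2·0.24, so 0.746 = (0.81 + ρ_S + 0.48) / 2.480.
ρ_S = 0.746·2.480 − 0.81 − 0.48 = 0.560.

0.560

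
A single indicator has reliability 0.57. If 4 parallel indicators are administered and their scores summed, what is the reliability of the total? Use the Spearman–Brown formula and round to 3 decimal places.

0.841

ρ_k = kρ / (1 + (k−1)ρ) = 4·0.57 / (1 + 3·0.57) = 2.280 / 2.710 = 0.841.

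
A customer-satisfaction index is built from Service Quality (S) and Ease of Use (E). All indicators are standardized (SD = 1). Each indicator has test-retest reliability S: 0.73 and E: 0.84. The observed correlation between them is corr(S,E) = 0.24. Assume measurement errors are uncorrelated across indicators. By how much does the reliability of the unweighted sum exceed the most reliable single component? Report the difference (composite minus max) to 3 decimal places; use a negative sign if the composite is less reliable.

Var(sum) = 2 + 0.48 = 2.48; true-score variance = 1.57 + 0.48 = 2.05; composite reliability = 0.8266.
Max component reliability = 0.8400.
Difference = 0.8266 − 0.8400 = -0.013.

-0.013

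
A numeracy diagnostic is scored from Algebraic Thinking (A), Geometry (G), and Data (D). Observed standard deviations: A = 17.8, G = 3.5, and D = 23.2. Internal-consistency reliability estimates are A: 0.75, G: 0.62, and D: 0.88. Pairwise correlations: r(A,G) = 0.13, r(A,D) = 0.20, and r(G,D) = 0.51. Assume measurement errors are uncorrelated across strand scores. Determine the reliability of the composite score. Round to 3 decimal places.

Var(A+G+D) = 17.8² + 3.5² + 23.2² + 2·[17.8·3.5·0.13 + 17.8·23.2·0.20 + 3.5·23.2·0.51] = 867.33 + 264.206 = 1131.54.
With uncorrelated errors the cross-covariances are all true-score covariance, so they carry over unchanged; only the diagonal terms shrink to ρᵢσᵢ².
True-score variance = [17.8²·0.75 + 3.5²·0.62 + 23.2²·0.88] + 264.206 = 718.876 + 264.206 = 983.082.
Reliability = 983.082 / 1131.54 = 0.869.

0.869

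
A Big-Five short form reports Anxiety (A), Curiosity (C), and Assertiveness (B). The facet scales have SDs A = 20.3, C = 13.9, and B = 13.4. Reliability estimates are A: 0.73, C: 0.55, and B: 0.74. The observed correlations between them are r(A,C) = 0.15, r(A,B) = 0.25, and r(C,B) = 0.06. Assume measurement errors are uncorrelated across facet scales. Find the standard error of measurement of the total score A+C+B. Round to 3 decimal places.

Var(total) = 784.86 + 243.012 = 1027.87.
True-score variance = 539.966 + 243.012 = 782.978, so reliability = 0.7617.
Error variance = 1027.87 − 782.978 = 244.894; SEM = √244.894 = 15.649.

15.649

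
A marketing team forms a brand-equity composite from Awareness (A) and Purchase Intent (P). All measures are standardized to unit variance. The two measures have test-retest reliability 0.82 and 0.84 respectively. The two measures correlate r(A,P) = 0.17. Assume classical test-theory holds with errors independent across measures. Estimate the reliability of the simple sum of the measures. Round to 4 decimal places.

0.8547

Var(A+P) = 2 + 2·[0.17] = 2 + 0.34 = 2.34.
Under uncorrelated errors the observed covariances equal the true-score covariances, so only the own-variance terms attenuate.
True-score variance = [0.82 + 0.84] + 0.34 = 1.66 + 0.34 = 2.
Reliability = 2 / 2.34 = 0.8547.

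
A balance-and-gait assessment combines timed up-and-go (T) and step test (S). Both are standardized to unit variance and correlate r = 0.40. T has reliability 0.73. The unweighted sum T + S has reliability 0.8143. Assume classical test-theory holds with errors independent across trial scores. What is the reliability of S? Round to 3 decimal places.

0.750

Var(T+S) = 2 + 2·0.40 = 2.800.
True-score variance = ρ_T + ρ_S + 2·0.40, so 0.8143 = (0.73 + ρ_S + 0.80) / 2.800.
ρ_S = 0.8143·2.800 − 0.73 − 0.80 = 0.750.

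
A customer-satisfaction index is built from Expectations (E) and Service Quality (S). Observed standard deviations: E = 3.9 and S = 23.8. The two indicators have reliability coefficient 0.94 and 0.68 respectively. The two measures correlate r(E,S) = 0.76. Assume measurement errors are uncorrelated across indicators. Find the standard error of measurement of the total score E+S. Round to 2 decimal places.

13.50

Var(total) = 581.65 + 141.086 = 722.736.
True-score variance = 399.477 + 141.086 = 540.563, so reliability = 0.7479.
Error variance = 722.736 − 540.563 = 182.173; SEM = √182.173 = 13.50.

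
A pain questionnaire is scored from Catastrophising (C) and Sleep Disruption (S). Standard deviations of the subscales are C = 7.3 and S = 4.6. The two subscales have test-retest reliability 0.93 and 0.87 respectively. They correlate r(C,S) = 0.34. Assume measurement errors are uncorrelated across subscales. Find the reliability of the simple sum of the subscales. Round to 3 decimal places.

Var(C+S) = 7.3² + 4.6² + 2·[7.3·4.6·0.34] = 74.45 + 22.8344 = 97.2844.
With uncorrelated errors the cross-covariances are all true-score covariance, so they carry over unchanged; only the diagonal terms shrink to ρᵢσᵢ².
True-score variance = [7.3²·0.93 + 4.6²·0.87] + 22.8344 = 67.9689 + 22.8344 = 90.8033.
Reliability = 90.8033 / 97.2844 = 0.933.

0.933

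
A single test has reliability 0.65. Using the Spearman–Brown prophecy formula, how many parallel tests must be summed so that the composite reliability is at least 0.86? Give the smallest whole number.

k ≥ ρ*(1−ρ₁)/(ρ₁(1−ρ*)) = 0.86·0.35 / (0.65·0.14) = 3.308.
Smallest integer k = 4.

4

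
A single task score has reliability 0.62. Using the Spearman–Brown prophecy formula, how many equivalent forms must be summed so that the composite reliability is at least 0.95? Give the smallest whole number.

12

k ≥ ρ*(1−ρ₁)/(ρ₁(1−ρ*)) = 0.95·0.38 / (0.62·0.05) = 11.645.
Smallest integer k = 12.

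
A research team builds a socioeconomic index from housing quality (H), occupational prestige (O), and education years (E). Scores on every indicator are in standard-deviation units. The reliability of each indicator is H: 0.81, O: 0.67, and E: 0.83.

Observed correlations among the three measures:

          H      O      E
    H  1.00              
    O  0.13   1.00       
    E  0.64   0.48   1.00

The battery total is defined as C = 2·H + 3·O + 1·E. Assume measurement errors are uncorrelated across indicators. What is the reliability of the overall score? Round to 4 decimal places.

Var(C) = 2² + 3² + 1 + 2·[6·0.13 + 2·0.64 + 3·0.48] = 14 + 7 = 21.
Under uncorrelated errors the observed covariances equal the true-score covariances, so only the own-variance terms attenuate.
True-score variance = [2²·0.81 + 3²·0.67 + 0.83] + 7 = 10.1 + 7 = 17.1.
Reliability = 17.1 / 21 = 0.8143.

0.8143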